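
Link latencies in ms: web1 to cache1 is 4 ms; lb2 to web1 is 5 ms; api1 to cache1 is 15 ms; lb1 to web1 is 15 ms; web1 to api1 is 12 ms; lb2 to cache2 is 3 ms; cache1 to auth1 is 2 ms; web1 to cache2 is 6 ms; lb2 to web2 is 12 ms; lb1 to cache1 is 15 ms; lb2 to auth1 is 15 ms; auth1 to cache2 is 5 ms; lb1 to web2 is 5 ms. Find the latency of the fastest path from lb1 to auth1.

17

Comparing a few candidate routes:
lb1 -> web1 -> cache2 -> auth1: 15 + 6 + 5 = 26
lb1 -> web2 -> lb2 -> cache2 -> auth1: 5 + 12 + 3 + 5 = 25
lb1 -> web1 -> cache1 -> auth1: 15 + 4 + 2 = 21
lb1 -> cache1 -> auth1: 15 + 2 = 17
Best route has total 17 ms.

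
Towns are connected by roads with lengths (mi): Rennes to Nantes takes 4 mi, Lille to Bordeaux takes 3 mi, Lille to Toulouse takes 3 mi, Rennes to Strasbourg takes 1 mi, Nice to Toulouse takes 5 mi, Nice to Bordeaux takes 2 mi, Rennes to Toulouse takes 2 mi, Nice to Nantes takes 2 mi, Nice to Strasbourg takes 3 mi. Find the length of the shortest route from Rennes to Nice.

A few of the Rennes→Nice routes:
Rennes -> Nantes -> Nice: 4 + 2 = 6
Rennes -> Strasbourg -> Nice: 1 + 3 = 4
Rennes -> Toulouse -> Nice: 2 + 5 = 7
Shortest: 4 mi.

4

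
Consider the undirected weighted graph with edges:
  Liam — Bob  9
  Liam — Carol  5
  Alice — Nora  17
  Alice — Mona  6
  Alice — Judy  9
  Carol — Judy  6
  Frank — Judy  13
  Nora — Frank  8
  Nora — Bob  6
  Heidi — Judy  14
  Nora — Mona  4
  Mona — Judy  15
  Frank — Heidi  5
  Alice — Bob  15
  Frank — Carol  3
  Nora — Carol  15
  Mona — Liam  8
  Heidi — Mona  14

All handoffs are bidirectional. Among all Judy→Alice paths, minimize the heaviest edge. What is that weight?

8

Some routes from Judy to Alice:
Judy→Carol→Frank→Nora→Mona→Alice: max(6, 3, 8, 4, 6) = 8
Judy→Frank→Nora→Bob→Liam→Mona→Alice: max(13, 8, 6, 9, 8, 6) = 13
Judy→Carol→Frank→Nora→Bob→Liam→Mona→Alice: max(6, 3, 8, 6, 9, 8, 6) = 9
Judy→Carol→Liam→Mona→Alice: max(6, 5, 8, 6) = 8
Judy→Carol→Liam→Bob→Nora→Mona→Alice: max(6, 5, 9, 6, 4, 6) = 9
Judy→Alice: max(9) = 9
Best route has worst link 8.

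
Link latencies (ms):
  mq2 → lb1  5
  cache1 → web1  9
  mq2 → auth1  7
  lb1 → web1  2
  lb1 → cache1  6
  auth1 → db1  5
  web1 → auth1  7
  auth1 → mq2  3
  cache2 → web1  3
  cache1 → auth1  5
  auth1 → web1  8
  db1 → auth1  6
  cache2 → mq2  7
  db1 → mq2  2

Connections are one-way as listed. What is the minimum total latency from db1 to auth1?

Some routes from db1 to auth1:
db1→mq2→lb1→cache1→auth1: 2 + 5 + 6 + 5 = 18
db1→mq2→auth1: 2 + 7 = 9
db1→mq2→lb1→web1→auth1: 2 + 5 + 2 + 7 = 16
db1→auth1: 6
Best route has total 6 ms.

6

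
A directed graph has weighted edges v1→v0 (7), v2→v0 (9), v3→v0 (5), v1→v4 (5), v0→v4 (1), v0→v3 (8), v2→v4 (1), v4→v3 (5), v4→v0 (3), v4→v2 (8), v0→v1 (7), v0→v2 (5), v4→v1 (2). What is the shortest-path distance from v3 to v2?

Candidate routes:
v3 → v0 → v1 → v4 → v2: 5 + 7 + 5 + 8 = 25
v3 → v0 → v2: 5 + 5 = 10
v3 → v0 → v4 → v2: 5 + 1 + 8 = 14
Shortest: 10.

10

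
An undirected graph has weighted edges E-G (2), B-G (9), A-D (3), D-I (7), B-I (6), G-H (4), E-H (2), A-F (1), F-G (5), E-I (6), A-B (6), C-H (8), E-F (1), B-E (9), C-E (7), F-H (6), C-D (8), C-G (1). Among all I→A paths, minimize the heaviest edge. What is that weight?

6

Checking several routes:
I - E - G - H - F - A: max(6, 2, 4, 6, 1) = 6
I - E - F - A: max(6, 1, 1) = 6
I - E - H - F - A: max(6, 2, 6, 1) = 6
I - E - H - G - F - A: max(6, 2, 4, 5, 1) = 6
I - E - G - F - A: max(6, 2, 5, 1) = 6
The minimum achievable maximum is 6.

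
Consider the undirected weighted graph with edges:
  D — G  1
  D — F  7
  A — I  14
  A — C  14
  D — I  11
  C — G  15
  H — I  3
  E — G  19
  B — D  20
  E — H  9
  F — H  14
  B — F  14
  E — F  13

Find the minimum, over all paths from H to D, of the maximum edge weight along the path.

Checking several routes:
H-I-A-C-G-E-F-D: max(3, 14, 14, 15, 19, 13, 7) = 19
H-I-D: max(3, 11) = 11
H-E-F-D: max(9, 13, 7) = 13
H-F-D: max(14, 7) = 14
H-I-A-C-G-D: max(3, 14, 14, 15, 1) = 15
The minimum achievable maximum is 11.

11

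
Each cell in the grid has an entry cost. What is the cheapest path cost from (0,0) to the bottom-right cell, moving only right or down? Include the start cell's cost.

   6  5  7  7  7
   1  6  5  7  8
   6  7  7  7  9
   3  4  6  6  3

Cheapest: [0,0] → [1,0] → [2,0] → [3,0] → [3,1] → [3,2] → [3,3] → [3,4]
  6 + 1 + 6 + 3 + 4 + 6 + 6 + 3 = 35

35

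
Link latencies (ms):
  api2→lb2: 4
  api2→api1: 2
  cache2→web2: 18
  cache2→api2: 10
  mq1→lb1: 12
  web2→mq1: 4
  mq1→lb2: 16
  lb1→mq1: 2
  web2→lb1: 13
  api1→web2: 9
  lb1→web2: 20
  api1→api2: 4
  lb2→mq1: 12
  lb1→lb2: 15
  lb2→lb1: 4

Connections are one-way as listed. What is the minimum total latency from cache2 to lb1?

18

Checking several routes:
cache2-api2-api1-web2-lb1: 10 + 2 + 9 + 13 = 34
cache2-api2-api1-web2-mq1-lb1: 10 + 2 + 9 + 4 + 12 = 37
cache2-api2-lb2-lb1: 10 + 4 + 4 = 18
cache2-web2-lb1: 18 + 13 = 31
cache2-api2-lb2-mq1-lb1: 10 + 4 + 12 + 12 = 38
cache2-web2-mq1-lb1: 18 + 4 + 12 = 34
Best route has total 18 ms.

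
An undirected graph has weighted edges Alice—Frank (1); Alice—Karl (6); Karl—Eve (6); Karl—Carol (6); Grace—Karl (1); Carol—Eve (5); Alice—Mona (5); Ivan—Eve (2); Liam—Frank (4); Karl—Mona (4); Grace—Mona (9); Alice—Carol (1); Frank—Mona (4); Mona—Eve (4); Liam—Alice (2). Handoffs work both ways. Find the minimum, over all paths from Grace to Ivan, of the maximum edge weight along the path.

4

A few of the Grace→Ivan routes:
Grace→Karl→Mona→Eve→Ivan: max(1, 4, 4, 2) = 4
Grace→Karl→Mona→Frank→Alice→Carol→Eve→Ivan: max(1, 4, 4, 1, 1, 5, 2) = 5
Grace→Karl→Mona→Frank→Liam→Alice→Carol→Eve→Ivan: max(1, 4, 4, 4, 2, 1, 5, 2) = 5
Grace→Karl→Mona→Alice→Carol→Eve→Ivan: max(1, 4, 5, 1, 5, 2) = 5
Grace→Karl→Alice→Mona→Eve→Ivan: max(1, 6, 5, 4, 2) = 6
Smallest bottleneck: 4.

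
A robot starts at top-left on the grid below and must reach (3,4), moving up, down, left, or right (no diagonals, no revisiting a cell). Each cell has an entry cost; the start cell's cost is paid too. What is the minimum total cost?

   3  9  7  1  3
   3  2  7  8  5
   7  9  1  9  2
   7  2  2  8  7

One optimal route is [0,0] → [1,0] → [1,1] → [1,2] → [2,2] → [3,2] → [3,3] → [3,4].
Its cost is 3 + 3 + 2 + 7 + 1 + 2 + 8 + 7 = 33.

33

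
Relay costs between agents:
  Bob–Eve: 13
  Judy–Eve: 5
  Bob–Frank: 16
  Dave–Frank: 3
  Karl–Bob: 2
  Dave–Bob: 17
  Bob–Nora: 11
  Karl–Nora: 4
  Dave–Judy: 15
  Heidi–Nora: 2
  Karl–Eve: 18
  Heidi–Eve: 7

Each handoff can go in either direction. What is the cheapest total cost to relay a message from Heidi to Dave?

A few of the Heidi→Dave routes:
Heidi -> Nora -> Bob -> Dave: 2 + 11 + 17 = 30
Heidi -> Nora -> Karl -> Bob -> Dave: 2 + 4 + 2 + 17 = 25
Heidi -> Eve -> Bob -> Dave: 7 + 13 + 17 = 37
Heidi -> Nora -> Bob -> Frank -> Dave: 2 + 11 + 16 + 3 = 32
Heidi -> Eve -> Judy -> Dave: 7 + 5 + 15 = 27
Heidi -> Nora -> Karl -> Bob -> Frank -> Dave: 2 + 4 + 2 + 16 + 3 = 27
Best route has total 25.

25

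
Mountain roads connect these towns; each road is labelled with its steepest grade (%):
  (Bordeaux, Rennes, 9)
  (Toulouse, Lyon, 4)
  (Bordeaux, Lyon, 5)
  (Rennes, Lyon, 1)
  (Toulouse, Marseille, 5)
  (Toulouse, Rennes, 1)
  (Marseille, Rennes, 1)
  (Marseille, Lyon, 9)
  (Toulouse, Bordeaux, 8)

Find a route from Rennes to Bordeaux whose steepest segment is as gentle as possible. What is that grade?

5

Checking several routes:
Rennes -> Toulouse -> Bordeaux: max(1, 8) = 8
Rennes -> Marseille -> Toulouse -> Lyon -> Bordeaux: max(1, 5, 4, 5) = 5
Rennes -> Lyon -> Bordeaux: max(1, 5) = 5
Rennes -> Toulouse -> Lyon -> Bordeaux: max(1, 4, 5) = 5
Rennes -> Marseille -> Toulouse -> Bordeaux: max(1, 5, 8) = 8
Rennes -> Lyon -> Toulouse -> Bordeaux: max(1, 4, 8) = 8
The minimum achievable maximum is 5%.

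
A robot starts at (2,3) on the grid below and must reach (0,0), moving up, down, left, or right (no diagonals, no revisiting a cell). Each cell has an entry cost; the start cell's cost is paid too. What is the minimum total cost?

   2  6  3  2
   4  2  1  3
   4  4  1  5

Cheapest: [2,3] -> [2,2] -> [1,2] -> [1,1] -> [1,0] -> [0,0]
  5 + 1 + 1 + 2 + 4 + 2 = 15

15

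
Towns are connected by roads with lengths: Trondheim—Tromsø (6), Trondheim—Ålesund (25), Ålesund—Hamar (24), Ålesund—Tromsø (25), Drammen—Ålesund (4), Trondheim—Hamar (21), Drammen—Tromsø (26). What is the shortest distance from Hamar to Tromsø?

A few of the Hamar→Tromsø routes:
Hamar - Ålesund - Drammen - Tromsø: 24 + 4 + 26 = 54
Hamar - Trondheim - Tromsø: 21 + 6 = 27
Hamar - Ålesund - Tromsø: 24 + 25 = 49
Best route has total 27.

27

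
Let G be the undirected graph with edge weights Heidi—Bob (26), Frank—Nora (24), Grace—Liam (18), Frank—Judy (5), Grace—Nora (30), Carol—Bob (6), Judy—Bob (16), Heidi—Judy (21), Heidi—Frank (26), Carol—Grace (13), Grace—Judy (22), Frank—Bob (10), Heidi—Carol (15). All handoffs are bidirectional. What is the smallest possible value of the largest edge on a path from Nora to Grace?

24

A few of the Nora→Grace routes:
Nora -> Frank -> Judy -> Grace: max(24, 5, 22) = 24
Nora -> Frank -> Bob -> Judy -> Heidi -> Carol -> Grace: max(24, 10, 16, 21, 15, 13) = 24
Nora -> Frank -> Judy -> Bob -> Carol -> Grace: max(24, 5, 16, 6, 13) = 24
Nora -> Frank -> Judy -> Heidi -> Carol -> Grace: max(24, 5, 21, 15, 13) = 24
Smallest bottleneck: 24.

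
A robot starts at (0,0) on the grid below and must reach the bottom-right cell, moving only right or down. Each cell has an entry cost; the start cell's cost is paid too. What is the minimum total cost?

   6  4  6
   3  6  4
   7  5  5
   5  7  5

Cheapest: (0,0) -> (1,0) -> (1,1) -> (1,2) -> (2,2) -> (3,2)
  6 + 3 + 6 + 4 + 5 + 5 = 29

29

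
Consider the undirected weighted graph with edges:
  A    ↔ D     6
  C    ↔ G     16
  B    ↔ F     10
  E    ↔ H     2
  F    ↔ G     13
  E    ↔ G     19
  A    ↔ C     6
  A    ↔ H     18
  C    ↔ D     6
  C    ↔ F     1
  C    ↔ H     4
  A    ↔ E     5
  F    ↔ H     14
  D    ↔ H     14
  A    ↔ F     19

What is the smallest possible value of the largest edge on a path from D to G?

Checking several routes:
D-C-F-G: max(6, 1, 13) = 13
D-H-C-F-G: max(14, 4, 1, 13) = 14
D-A-E-H-C-F-G: max(6, 5, 2, 4, 1, 13) = 13
D-A-C-F-G: max(6, 6, 1, 13) = 13
Best route has worst link 13.

13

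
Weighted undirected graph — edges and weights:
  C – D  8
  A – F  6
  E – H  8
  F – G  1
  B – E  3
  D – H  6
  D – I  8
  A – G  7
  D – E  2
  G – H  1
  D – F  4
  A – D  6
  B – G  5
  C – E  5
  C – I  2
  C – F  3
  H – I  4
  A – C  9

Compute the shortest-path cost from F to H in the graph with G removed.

9

A few of the F→H routes:
F - C - E - D - H: 3 + 5 + 2 + 6 = 16
F - D - H: 4 + 6 = 10
F - D - E - H: 4 + 2 + 8 = 14
F - C - I - H: 3 + 2 + 4 = 9
The minimum is 9.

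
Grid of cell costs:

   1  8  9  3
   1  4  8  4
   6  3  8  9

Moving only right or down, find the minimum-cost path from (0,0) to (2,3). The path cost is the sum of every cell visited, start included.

26

Take (0,0) -> (1,0) -> (1,1) -> (2,1) -> (2,2) -> (2,3) for a total of 1 + 1 + 4 + 3 + 8 + 9 = 26.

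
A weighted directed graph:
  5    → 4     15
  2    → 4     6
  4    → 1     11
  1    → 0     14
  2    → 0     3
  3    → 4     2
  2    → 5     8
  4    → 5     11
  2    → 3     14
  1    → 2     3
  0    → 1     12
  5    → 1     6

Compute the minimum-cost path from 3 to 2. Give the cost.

16

Candidate routes:
3 - 4 - 1 - 2: 2 + 11 + 3 = 16
3 - 4 - 5 - 1 - 2: 2 + 11 + 6 + 3 = 22
Best route has total 16.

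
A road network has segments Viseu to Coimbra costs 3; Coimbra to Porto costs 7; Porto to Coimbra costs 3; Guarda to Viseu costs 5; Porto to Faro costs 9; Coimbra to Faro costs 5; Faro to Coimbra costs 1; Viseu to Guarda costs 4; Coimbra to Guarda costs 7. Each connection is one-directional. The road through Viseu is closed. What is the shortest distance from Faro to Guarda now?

Routes from Faro to Guarda avoiding Viseu:
Faro→Coimbra→Guarda: 1 + 7 = 8
Shortest: 8.

8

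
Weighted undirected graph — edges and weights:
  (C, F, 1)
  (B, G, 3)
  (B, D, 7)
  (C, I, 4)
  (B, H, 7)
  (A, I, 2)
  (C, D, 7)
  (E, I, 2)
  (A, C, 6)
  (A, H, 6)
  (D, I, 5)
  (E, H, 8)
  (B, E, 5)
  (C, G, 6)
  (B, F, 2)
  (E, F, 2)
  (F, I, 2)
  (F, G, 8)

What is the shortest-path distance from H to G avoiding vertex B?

17

Checking several routes:
H→E→F→G: 8 + 2 + 8 = 18
H→A→I→C→G: 6 + 2 + 4 + 6 = 18
H→A→C→G: 6 + 6 + 6 = 18
H→E→F→C→G: 8 + 2 + 1 + 6 = 17
H→A→I→F→G: 6 + 2 + 2 + 8 = 18
H→A→I→F→C→G: 6 + 2 + 2 + 1 + 6 = 17
Best route has total 17.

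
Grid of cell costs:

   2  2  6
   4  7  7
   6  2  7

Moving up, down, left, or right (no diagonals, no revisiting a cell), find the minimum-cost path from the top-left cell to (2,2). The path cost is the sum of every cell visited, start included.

20

Cheapest: r0c0 r0c1 r1c1 r2c1 r2c2
  2 + 2 + 7 + 2 + 7 = 20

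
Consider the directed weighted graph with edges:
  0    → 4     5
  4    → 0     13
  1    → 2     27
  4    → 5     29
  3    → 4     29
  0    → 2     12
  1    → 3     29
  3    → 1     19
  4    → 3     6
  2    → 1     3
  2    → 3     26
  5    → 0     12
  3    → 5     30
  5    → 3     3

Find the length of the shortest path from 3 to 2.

Candidate routes:
3-1-2: 19 + 27 = 46
3-4-5-0-2: 29 + 29 + 12 + 12 = 82
3-5-0-2: 30 + 12 + 12 = 54
3-4-0-2: 29 + 13 + 12 = 54
Best route has total 46.

46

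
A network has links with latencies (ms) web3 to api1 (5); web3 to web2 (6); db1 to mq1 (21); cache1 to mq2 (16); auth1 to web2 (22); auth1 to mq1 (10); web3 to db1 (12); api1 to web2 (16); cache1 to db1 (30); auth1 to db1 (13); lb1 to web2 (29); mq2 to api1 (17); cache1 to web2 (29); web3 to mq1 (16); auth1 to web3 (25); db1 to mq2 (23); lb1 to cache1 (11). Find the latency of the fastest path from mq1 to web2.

22

Checking several routes:
mq1-web3-api1-web2: 16 + 5 + 16 = 37
mq1-auth1-web2: 10 + 22 = 32
mq1-web3-web2: 16 + 6 = 22
Shortest: 22 ms.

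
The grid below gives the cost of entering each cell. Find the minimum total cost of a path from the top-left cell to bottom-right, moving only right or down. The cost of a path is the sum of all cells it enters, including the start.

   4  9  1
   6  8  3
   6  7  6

23

One optimal route is r0c0 r0c1 r0c2 r1c2 r2c2.
Its cost is 4 + 9 + 1 + 3 + 6 = 23.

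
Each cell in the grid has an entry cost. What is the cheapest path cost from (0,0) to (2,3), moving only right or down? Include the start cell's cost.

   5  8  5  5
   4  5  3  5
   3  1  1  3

17

Cheapest: r0c0 -> r1c0 -> r2c0 -> r2c1 -> r2c2 -> r2c3
  5 + 4 + 3 + 1 + 1 + 3 = 17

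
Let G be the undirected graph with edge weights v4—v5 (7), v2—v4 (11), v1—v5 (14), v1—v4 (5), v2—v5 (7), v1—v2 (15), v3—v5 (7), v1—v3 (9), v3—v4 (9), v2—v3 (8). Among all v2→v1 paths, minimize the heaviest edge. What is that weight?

7

A few of the v2→v1 routes:
v2 -> v3 -> v5 -> v4 -> v1: max(8, 7, 7, 5) = 8
v2 -> v5 -> v4 -> v1: max(7, 7, 5) = 7
v2 -> v3 -> v4 -> v1: max(8, 9, 5) = 9
Best route has worst link 7.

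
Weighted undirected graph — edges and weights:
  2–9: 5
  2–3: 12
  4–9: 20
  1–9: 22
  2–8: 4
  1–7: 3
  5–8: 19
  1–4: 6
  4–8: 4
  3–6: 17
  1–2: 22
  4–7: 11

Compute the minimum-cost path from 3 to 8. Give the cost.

Comparing a few candidate routes:
3 - 2 - 8: 12 + 4 = 16
3 - 2 - 9 - 1 - 4 - 8: 12 + 5 + 22 + 6 + 4 = 49
3 - 2 - 9 - 4 - 8: 12 + 5 + 20 + 4 = 41
3 - 2 - 1 - 4 - 8: 12 + 22 + 6 + 4 = 44
Best route has total 16.

16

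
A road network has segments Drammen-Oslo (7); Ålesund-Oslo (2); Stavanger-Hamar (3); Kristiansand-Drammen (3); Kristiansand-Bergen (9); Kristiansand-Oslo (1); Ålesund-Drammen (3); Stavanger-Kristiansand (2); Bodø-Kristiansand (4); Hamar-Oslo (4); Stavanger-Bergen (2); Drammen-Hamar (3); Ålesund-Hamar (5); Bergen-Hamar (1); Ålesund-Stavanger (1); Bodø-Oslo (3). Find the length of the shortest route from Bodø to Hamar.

7

Comparing a few candidate routes:
Bodø-Oslo-Hamar: 3 + 4 = 7
Bodø-Kristiansand-Stavanger-Bergen-Hamar: 4 + 2 + 2 + 1 = 9
Bodø-Kristiansand-Oslo-Hamar: 4 + 1 + 4 = 9
Bodø-Kristiansand-Stavanger-Hamar: 4 + 2 + 3 = 9
Shortest: 7.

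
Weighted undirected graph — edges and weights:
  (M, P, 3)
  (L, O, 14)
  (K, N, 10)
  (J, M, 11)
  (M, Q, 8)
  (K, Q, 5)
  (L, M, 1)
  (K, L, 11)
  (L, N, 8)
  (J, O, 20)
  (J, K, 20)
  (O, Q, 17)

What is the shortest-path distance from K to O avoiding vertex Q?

25

A few of the K→O routes:
K - N - L - O: 10 + 8 + 14 = 32
K - J - O: 20 + 20 = 40
K - L - M - J - O: 11 + 1 + 11 + 20 = 43
K - L - O: 11 + 14 = 25
The minimum is 25.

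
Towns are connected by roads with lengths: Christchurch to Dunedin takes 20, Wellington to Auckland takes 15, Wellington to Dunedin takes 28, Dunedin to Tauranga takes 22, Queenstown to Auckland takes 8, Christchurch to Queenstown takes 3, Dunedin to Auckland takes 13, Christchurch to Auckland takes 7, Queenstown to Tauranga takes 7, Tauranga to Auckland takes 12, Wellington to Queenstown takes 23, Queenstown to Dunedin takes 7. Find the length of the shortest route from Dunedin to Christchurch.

Comparing a few candidate routes:
Dunedin -> Queenstown -> Christchurch: 7 + 3 = 10
Dunedin -> Auckland -> Christchurch: 13 + 7 = 20
Dunedin -> Christchurch: 20
The minimum is 10.

10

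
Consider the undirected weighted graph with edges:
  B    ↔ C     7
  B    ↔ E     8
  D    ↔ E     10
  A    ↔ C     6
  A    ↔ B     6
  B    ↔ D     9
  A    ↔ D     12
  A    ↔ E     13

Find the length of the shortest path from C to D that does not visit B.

18

Routes from C to D avoiding B:
C -> A -> D: 6 + 12 = 18
C -> A -> E -> D: 6 + 13 + 10 = 29
Shortest: 18.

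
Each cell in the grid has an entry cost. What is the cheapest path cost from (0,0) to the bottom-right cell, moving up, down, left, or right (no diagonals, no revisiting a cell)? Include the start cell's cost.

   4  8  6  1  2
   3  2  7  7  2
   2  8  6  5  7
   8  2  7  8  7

Take [0,0] [0,1] [0,2] [0,3] [0,4] [1,4] [2,4] [3,4] for a total of 4 + 8 + 6 + 1 + 2 + 2 + 7 + 7 = 37.

37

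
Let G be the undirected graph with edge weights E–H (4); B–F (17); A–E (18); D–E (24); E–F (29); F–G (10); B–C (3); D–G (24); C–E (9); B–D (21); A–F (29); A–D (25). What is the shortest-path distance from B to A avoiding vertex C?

46

Checking several routes:
B→D→E→A: 21 + 24 + 18 = 63
B→F→A: 17 + 29 = 46
B→D→A: 21 + 25 = 46
B→F→E→A: 17 + 29 + 18 = 64
B→F→G→D→A: 17 + 10 + 24 + 25 = 76
Best route has total 46.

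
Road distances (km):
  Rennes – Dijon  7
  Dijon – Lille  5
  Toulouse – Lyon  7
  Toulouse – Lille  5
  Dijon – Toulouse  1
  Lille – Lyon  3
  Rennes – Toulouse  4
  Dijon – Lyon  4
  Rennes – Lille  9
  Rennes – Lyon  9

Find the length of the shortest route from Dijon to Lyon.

4

Comparing a few candidate routes:
Dijon → Lille → Lyon: 5 + 3 = 8
Dijon → Toulouse → Lyon: 1 + 7 = 8
Dijon → Lyon: 4
The minimum is 4 km.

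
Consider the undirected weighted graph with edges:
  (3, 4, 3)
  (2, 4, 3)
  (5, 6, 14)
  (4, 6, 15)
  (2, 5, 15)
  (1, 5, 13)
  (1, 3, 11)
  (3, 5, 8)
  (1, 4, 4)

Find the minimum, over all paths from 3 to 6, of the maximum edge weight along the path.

Some routes from 3 to 6:
3 - 5 - 6: max(8, 14) = 14
3 - 4 - 1 - 5 - 6: max(3, 4, 13, 14) = 14
3 - 5 - 2 - 4 - 6: max(8, 15, 3, 15) = 15
3 - 5 - 1 - 4 - 6: max(8, 13, 4, 15) = 15
3 - 1 - 5 - 6: max(11, 13, 14) = 14
3 - 4 - 6: max(3, 15) = 15
The minimum achievable maximum is 14.

14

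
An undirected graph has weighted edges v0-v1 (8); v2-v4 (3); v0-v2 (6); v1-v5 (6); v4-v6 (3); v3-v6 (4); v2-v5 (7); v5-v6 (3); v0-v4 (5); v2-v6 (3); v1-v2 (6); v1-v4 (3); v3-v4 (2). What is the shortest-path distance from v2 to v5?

Some routes from v2 to v5:
v2 - v5: 7
v2 - v6 - v5: 3 + 3 = 6
v2 - v4 - v6 - v5: 3 + 3 + 3 = 9
v2 - v4 - v3 - v6 - v5: 3 + 2 + 4 + 3 = 12
Shortest: 6.

6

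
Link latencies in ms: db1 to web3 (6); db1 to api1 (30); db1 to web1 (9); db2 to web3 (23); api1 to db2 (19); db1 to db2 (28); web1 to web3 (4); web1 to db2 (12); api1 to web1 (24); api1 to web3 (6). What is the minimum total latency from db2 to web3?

16

A few of the db2→web3 routes:
db2 -> web3: 23
db2 -> db1 -> web1 -> web3: 28 + 9 + 4 = 41
db2 -> web1 -> db1 -> web3: 12 + 9 + 6 = 27
db2 -> web1 -> web3: 12 + 4 = 16
db2 -> api1 -> web3: 19 + 6 = 25
db2 -> db1 -> web3: 28 + 6 = 34
Best route has total 16 ms.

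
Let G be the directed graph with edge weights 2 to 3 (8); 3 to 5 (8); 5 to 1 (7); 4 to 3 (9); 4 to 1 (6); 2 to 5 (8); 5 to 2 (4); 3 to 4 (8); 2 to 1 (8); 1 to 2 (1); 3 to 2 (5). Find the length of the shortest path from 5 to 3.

Paths from 5 to 3:
5 - 1 - 2 - 3: 7 + 1 + 8 = 16
5 - 2 - 3: 4 + 8 = 12
Shortest: 12.

12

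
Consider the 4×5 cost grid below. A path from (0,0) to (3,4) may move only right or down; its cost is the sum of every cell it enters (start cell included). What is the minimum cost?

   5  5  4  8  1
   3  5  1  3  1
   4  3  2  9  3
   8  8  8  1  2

Best path: r0c0 r1c0 r1c1 r1c2 r1c3 r1c4 r2c4 r3c4
Cost: 5 + 3 + 5 + 1 + 3 + 1 + 3 + 2 = 23
(Top row then right column would cost 29.)

23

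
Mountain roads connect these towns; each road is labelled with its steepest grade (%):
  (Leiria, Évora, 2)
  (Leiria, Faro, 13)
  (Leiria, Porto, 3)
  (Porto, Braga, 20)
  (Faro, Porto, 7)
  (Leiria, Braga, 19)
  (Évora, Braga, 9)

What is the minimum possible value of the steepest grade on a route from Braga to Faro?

Some routes from Braga to Faro:
Braga - Évora - Leiria - Porto - Faro: max(9, 2, 3, 7) = 9
Braga - Évora - Leiria - Faro: max(9, 2, 13) = 13
Braga - Leiria - Porto - Faro: max(19, 3, 7) = 19
Best route has worst link 9%.

9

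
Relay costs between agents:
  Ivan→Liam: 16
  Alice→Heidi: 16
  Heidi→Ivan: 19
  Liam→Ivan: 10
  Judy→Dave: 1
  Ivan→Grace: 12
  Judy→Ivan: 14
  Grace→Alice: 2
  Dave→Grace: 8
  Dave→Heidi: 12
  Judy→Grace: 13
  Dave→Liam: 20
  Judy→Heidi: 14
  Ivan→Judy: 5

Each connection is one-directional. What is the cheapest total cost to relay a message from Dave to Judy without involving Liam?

36

Routes from Dave to Judy avoiding Liam:
Dave - Heidi - Ivan - Judy: 12 + 19 + 5 = 36
Dave - Grace - Alice - Heidi - Ivan - Judy: 8 + 2 + 16 + 19 + 5 = 50
The minimum is 36.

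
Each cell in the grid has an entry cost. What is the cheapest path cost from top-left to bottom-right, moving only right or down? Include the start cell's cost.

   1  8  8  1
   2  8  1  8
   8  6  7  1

Path (0,0) -> (1,0) -> (1,1) -> (1,2) -> (2,2) -> (2,3): 1 + 2 + 8 + 1 + 7 + 1 = 20.
(Top row then right column would cost 27.)

20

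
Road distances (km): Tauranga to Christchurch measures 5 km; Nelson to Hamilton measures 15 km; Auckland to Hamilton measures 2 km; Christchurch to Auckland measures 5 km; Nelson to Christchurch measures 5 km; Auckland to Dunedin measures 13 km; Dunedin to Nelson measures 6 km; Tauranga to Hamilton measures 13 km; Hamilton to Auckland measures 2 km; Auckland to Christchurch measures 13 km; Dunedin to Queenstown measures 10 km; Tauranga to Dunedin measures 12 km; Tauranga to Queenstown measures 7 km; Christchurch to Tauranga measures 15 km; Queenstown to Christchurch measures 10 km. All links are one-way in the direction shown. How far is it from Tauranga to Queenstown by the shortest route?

Comparing a few candidate routes:
Tauranga - Dunedin - Queenstown: 12 + 10 = 22
Tauranga - Queenstown: 7
Tauranga - Christchurch - Auckland - Dunedin - Queenstown: 5 + 5 + 13 + 10 = 33
Shortest: 7 km.

7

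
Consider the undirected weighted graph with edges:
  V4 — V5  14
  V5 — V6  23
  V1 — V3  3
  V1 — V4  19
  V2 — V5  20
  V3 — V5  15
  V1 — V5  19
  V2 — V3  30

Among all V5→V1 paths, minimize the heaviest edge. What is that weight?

15

Routes from V5 to V1:
V5 → V4 → V1: max(14, 19) = 19
V5 → V1: max(19) = 19
V5 → V3 → V1: max(15, 3) = 15
V5 → V2 → V3 → V1: max(20, 30, 3) = 30
Best route has worst link 15.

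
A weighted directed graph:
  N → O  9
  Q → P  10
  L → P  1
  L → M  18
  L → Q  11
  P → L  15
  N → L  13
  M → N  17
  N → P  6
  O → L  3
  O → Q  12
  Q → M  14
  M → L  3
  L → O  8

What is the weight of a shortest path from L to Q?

Candidate routes:
L → O → Q: 8 + 12 = 20
L → Q: 11
L → M → N → O → Q: 18 + 17 + 9 + 12 = 56
Shortest: 11.

11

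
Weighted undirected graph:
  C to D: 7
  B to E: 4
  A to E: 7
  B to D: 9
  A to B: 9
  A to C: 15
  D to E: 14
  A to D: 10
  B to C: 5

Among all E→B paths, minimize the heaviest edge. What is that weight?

4

A few of the E→B routes:
E -> A -> D -> B: max(7, 10, 9) = 10
E -> D -> C -> B: max(14, 7, 5) = 14
E -> B: max(4) = 4
E -> A -> B: max(7, 9) = 9
E -> D -> B: max(14, 9) = 14
E -> A -> D -> C -> B: max(7, 10, 7, 5) = 10
The minimum achievable maximum is 4.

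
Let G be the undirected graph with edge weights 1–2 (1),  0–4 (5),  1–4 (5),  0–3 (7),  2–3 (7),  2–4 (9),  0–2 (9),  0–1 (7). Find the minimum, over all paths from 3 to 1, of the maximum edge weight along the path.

7

A few of the 3→1 routes:
3-2-4-1: max(7, 9, 5) = 9
3-0-4-1: max(7, 5, 5) = 7
3-2-1: max(7, 1) = 7
3-0-1: max(7, 7) = 7
3-2-4-0-1: max(7, 9, 5, 7) = 9
Smallest bottleneck: 7.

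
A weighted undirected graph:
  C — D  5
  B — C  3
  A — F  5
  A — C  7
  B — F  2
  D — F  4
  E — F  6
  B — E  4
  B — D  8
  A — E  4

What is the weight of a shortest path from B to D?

A few of the B→D routes:
B - E - F - D: 4 + 6 + 4 = 14
B - E - A - F - D: 4 + 4 + 5 + 4 = 17
B - C - D: 3 + 5 = 8
B - F - D: 2 + 4 = 6
B - D: 8
B - C - A - F - D: 3 + 7 + 5 + 4 = 19
Best route has total 6.

6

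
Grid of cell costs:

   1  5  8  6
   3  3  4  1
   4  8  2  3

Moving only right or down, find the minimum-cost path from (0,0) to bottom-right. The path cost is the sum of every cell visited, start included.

15

One optimal route is (0,0) -> (1,0) -> (1,1) -> (1,2) -> (1,3) -> (2,3).
Its cost is 1 + 3 + 3 + 4 + 1 + 3 = 15.
For comparison, the top-then-right route costs 24.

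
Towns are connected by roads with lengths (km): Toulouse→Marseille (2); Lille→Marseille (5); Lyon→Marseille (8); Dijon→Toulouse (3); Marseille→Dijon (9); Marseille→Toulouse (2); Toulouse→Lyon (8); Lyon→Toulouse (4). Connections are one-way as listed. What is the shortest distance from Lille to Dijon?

14

Paths from Lille to Dijon:
Lille -> Marseille -> Dijon: 5 + 9 = 14
Shortest: 14 km.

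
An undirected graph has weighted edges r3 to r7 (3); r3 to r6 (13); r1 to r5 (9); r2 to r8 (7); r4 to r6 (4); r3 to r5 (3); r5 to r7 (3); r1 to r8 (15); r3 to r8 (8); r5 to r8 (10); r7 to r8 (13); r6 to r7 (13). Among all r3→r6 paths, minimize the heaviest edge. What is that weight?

Checking several routes:
r3 → r7 → r6: max(3, 13) = 13
r3 → r8 → r7 → r6: max(8, 13, 13) = 13
r3 → r6: max(13) = 13
r3 → r5 → r8 → r7 → r6: max(3, 10, 13, 13) = 13
r3 → r5 → r7 → r6: max(3, 3, 13) = 13
The minimum achievable maximum is 13.

13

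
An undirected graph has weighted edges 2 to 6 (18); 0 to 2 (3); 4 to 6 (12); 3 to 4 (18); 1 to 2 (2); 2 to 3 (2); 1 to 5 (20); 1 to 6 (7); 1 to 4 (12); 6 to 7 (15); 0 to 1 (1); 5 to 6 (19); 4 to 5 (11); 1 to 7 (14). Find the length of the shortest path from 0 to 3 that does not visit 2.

31

Comparing a few candidate routes:
0→1→5→4→3: 1 + 20 + 11 + 18 = 50
0→1→4→3: 1 + 12 + 18 = 31
0→1→6→5→4→3: 1 + 7 + 19 + 11 + 18 = 56
0→1→6→4→3: 1 + 7 + 12 + 18 = 38
The minimum is 31.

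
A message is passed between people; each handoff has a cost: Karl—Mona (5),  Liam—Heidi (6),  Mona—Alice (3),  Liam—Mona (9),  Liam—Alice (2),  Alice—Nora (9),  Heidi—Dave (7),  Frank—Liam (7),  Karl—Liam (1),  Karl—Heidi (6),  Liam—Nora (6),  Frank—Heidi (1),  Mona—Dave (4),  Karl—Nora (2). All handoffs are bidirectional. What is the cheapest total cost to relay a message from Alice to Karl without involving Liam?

Routes from Alice to Karl avoiding Liam:
Alice → Mona → Dave → Heidi → Karl: 3 + 4 + 7 + 6 = 20
Alice → Nora → Karl: 9 + 2 = 11
Alice → Mona → Karl: 3 + 5 = 8
The minimum is 8.

8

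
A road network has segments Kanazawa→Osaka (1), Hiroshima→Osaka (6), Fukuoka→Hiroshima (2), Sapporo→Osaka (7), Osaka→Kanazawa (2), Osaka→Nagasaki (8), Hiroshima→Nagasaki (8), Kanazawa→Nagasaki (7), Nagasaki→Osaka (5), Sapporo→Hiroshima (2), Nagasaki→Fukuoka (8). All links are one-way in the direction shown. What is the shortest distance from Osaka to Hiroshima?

18

Candidate routes:
Osaka -> Nagasaki -> Fukuoka -> Hiroshima: 8 + 8 + 2 = 18
Osaka -> Kanazawa -> Nagasaki -> Fukuoka -> Hiroshima: 2 + 7 + 8 + 2 = 19
The minimum is 18 mi.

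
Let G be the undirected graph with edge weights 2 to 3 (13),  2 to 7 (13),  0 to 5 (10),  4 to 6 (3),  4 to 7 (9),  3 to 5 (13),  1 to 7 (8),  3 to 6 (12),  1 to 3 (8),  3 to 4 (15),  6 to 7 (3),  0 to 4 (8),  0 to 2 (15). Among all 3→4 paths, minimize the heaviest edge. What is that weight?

8

A few of the 3→4 routes:
3 - 5 - 0 - 4: max(13, 10, 8) = 13
3 - 1 - 7 - 6 - 4: max(8, 8, 3, 3) = 8
3 - 1 - 7 - 4: max(8, 8, 9) = 9
3 - 6 - 4: max(12, 3) = 12
3 - 6 - 7 - 4: max(12, 3, 9) = 12
3 - 2 - 7 - 6 - 4: max(13, 13, 3, 3) = 13
The minimum achievable maximum is 8.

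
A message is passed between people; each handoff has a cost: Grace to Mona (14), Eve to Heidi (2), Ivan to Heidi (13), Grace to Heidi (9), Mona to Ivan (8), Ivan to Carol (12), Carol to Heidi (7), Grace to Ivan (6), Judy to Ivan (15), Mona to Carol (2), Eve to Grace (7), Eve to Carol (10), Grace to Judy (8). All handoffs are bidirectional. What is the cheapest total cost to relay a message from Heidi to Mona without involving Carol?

Checking several routes:
Heidi - Ivan - Grace - Mona: 13 + 6 + 14 = 33
Heidi - Grace - Ivan - Mona: 9 + 6 + 8 = 23
Heidi - Eve - Grace - Ivan - Mona: 2 + 7 + 6 + 8 = 23
Heidi - Eve - Grace - Mona: 2 + 7 + 14 = 23
Heidi - Ivan - Mona: 13 + 8 = 21
Heidi - Grace - Mona: 9 + 14 = 23
Shortest: 21.

21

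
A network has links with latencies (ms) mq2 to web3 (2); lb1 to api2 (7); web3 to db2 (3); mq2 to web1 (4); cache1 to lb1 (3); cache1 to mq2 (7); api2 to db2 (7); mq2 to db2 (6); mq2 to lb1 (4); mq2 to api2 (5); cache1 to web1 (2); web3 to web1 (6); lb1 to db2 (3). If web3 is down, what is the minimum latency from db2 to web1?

Comparing a few candidate routes:
db2 -> lb1 -> mq2 -> web1: 3 + 4 + 4 = 11
db2 -> mq2 -> cache1 -> web1: 6 + 7 + 2 = 15
db2 -> mq2 -> web1: 6 + 4 = 10
db2 -> lb1 -> cache1 -> web1: 3 + 3 + 2 = 8
The minimum is 8 ms.

8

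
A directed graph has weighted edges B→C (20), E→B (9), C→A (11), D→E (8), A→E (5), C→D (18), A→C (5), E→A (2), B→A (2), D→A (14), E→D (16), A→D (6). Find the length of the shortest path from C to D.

Paths from C to D:
C→A→E→D: 11 + 5 + 16 = 32
C→A→D: 11 + 6 = 17
C→D: 18
Best route has total 17.

17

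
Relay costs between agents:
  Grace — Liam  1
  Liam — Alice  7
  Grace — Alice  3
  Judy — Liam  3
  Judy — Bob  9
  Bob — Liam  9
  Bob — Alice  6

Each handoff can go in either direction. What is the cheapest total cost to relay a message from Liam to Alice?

4

Paths from Liam to Alice:
Liam→Bob→Alice: 9 + 6 = 15
Liam→Grace→Alice: 1 + 3 = 4
Liam→Alice: 7
Liam→Judy→Bob→Alice: 3 + 9 + 6 = 18
Best route has total 4.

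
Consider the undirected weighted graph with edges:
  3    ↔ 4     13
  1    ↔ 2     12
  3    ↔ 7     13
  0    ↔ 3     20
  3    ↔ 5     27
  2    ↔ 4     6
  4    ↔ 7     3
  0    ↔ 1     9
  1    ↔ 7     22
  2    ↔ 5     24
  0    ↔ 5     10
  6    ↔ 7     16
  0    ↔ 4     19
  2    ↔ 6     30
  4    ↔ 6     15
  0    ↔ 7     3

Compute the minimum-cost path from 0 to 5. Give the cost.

Checking several routes:
0→7→3→5: 3 + 13 + 27 = 43
0→7→4→2→5: 3 + 3 + 6 + 24 = 36
0→5: 10
0→7→4→3→5: 3 + 3 + 13 + 27 = 46
0→1→2→5: 9 + 12 + 24 = 45
The minimum is 10.

10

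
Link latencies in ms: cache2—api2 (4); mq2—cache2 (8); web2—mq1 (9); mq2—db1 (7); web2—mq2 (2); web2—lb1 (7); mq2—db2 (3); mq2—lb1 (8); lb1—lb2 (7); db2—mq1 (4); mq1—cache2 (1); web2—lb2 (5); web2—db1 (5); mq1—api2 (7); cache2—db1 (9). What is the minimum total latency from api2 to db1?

Comparing a few candidate routes:
api2 -> mq1 -> cache2 -> db1: 7 + 1 + 9 = 17
api2 -> cache2 -> db1: 4 + 9 = 13
api2 -> cache2 -> mq1 -> db2 -> mq2 -> web2 -> db1: 4 + 1 + 4 + 3 + 2 + 5 = 19
api2 -> cache2 -> mq1 -> db2 -> mq2 -> db1: 4 + 1 + 4 + 3 + 7 = 19
api2 -> cache2 -> mq1 -> web2 -> db1: 4 + 1 + 9 + 5 = 19
api2 -> cache2 -> mq2 -> db1: 4 + 8 + 7 = 19
The minimum is 13 ms.

13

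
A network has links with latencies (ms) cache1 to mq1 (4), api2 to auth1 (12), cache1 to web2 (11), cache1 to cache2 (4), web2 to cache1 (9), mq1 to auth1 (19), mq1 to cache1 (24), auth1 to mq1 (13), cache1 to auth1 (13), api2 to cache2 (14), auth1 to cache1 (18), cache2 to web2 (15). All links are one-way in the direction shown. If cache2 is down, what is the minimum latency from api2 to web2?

41

Routes from api2 to web2 avoiding cache2:
api2 → auth1 → mq1 → cache1 → web2: 12 + 13 + 24 + 11 = 60
api2 → auth1 → cache1 → web2: 12 + 18 + 11 = 41
Shortest: 41 ms.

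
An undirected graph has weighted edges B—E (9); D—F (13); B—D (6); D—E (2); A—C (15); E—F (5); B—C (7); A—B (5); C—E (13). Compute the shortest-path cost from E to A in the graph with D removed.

14

Paths from E to A avoiding D:
E - B - A: 9 + 5 = 14
E - B - C - A: 9 + 7 + 15 = 31
E - C - B - A: 13 + 7 + 5 = 25
E - C - A: 13 + 15 = 28
Best route has total 14.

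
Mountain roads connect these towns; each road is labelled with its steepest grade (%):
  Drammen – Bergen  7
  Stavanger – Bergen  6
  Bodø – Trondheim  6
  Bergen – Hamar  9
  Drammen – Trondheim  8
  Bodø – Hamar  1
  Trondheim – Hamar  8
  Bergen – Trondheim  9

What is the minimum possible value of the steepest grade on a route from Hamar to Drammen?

Checking several routes:
Hamar → Bodø → Trondheim → Drammen: max(1, 6, 8) = 8
Hamar → Bergen → Drammen: max(9, 7) = 9
Hamar → Bodø → Trondheim → Bergen → Drammen: max(1, 6, 9, 7) = 9
Hamar → Bergen → Trondheim → Drammen: max(9, 9, 8) = 9
Hamar → Trondheim → Drammen: max(8, 8) = 8
Best route has worst link 8%.

8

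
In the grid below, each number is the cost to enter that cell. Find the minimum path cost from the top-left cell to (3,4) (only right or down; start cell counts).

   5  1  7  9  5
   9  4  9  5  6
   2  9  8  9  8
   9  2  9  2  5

Take r0c0 → r0c1 → r1c1 → r2c1 → r3c1 → r3c2 → r3c3 → r3c4 for a total of 5 + 1 + 4 + 9 + 2 + 9 + 2 + 5 = 37.
For comparison, the top-then-right route costs 46.

37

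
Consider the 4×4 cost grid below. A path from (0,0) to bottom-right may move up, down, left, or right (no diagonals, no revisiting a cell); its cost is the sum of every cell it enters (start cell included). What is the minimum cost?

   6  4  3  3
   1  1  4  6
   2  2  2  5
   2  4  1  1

Best path: (0,0) → (1,0) → (1,1) → (2,1) → (2,2) → (3,2) → (3,3)
Cost: 6 + 1 + 1 + 2 + 2 + 1 + 1 = 14

14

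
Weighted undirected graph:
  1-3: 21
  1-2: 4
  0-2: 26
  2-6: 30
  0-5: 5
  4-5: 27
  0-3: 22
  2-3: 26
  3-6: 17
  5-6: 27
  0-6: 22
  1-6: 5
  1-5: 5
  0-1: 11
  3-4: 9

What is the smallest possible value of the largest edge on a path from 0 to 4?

Checking several routes:
0 → 1 → 6 → 3 → 4: max(11, 5, 17, 9) = 17
0 → 5 → 1 → 6 → 3 → 4: max(5, 5, 5, 17, 9) = 17
0 → 5 → 1 → 3 → 4: max(5, 5, 21, 9) = 21
0 → 6 → 3 → 4: max(22, 17, 9) = 22
0 → 1 → 3 → 4: max(11, 21, 9) = 21
0 → 6 → 1 → 3 → 4: max(22, 5, 21, 9) = 22
Smallest bottleneck: 17.

17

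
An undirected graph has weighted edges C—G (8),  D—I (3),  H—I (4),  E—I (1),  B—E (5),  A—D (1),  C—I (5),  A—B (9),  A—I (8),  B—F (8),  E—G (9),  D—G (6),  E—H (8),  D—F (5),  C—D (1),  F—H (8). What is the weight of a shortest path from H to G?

13

Comparing a few candidate routes:
H→I→E→G: 4 + 1 + 9 = 14
H→I→D→C→G: 4 + 3 + 1 + 8 = 16
H→I→D→G: 4 + 3 + 6 = 13
H→I→C→D→G: 4 + 5 + 1 + 6 = 16
Shortest: 13.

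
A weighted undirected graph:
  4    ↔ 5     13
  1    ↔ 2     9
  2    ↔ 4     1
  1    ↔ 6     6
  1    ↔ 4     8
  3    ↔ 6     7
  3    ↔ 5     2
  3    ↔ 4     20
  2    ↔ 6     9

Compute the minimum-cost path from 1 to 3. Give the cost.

13

Checking several routes:
1-6-3: 6 + 7 = 13
1-4-5-3: 8 + 13 + 2 = 23
1-2-4-5-3: 9 + 1 + 13 + 2 = 25
1-2-6-3: 9 + 9 + 7 = 25
1-4-3: 8 + 20 = 28
1-4-2-6-3: 8 + 1 + 9 + 7 = 25
Shortest: 13.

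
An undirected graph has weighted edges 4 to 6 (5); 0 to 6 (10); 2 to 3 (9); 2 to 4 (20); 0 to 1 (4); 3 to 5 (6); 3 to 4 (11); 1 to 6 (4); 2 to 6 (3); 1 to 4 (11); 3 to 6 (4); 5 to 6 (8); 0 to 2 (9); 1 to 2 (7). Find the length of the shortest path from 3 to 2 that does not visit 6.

9

Candidate routes:
3 - 4 - 1 - 2: 11 + 11 + 7 = 29
3 - 2: 9
3 - 4 - 2: 11 + 20 = 31
3 - 4 - 1 - 0 - 2: 11 + 11 + 4 + 9 = 35
Shortest: 9.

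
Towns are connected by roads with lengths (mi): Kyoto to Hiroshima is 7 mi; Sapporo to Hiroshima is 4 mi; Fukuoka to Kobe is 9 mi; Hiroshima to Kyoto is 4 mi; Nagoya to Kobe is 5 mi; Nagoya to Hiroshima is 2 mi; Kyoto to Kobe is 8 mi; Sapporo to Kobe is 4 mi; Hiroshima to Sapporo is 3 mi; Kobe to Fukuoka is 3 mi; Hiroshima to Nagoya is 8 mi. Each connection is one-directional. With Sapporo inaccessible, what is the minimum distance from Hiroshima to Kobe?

12

Candidate routes:
Hiroshima → Nagoya → Kobe: 8 + 5 = 13
Hiroshima → Kyoto → Kobe: 4 + 8 = 12
The minimum is 12 mi.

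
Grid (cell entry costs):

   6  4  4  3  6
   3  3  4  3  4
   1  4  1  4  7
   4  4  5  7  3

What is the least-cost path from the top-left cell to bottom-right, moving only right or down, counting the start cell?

29

Path [0,0]→[1,0]→[2,0]→[2,1]→[2,2]→[2,3]→[2,4]→[3,4]: 6 + 3 + 1 + 4 + 1 + 4 + 7 + 3 = 29.
For comparison, the top-then-right route costs 37.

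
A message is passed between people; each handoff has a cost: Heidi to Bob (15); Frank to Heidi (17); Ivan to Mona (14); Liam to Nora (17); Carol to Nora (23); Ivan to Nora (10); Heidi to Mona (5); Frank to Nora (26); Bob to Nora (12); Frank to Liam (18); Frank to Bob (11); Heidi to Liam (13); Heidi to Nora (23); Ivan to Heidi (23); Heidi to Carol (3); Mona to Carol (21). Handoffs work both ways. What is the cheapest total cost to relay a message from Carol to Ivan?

22

Comparing a few candidate routes:
Carol → Heidi → Ivan: 3 + 23 = 26
Carol → Nora → Ivan: 23 + 10 = 33
Carol → Heidi → Mona → Ivan: 3 + 5 + 14 = 22
Best route has total 22.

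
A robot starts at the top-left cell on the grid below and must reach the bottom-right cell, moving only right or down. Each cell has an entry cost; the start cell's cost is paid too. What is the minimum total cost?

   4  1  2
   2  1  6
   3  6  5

Best path: [0,0]→[0,1]→[1,1]→[1,2]→[2,2]
Cost: 4 + 1 + 1 + 6 + 5 = 17
For comparison, the top-then-right route costs 18.

17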